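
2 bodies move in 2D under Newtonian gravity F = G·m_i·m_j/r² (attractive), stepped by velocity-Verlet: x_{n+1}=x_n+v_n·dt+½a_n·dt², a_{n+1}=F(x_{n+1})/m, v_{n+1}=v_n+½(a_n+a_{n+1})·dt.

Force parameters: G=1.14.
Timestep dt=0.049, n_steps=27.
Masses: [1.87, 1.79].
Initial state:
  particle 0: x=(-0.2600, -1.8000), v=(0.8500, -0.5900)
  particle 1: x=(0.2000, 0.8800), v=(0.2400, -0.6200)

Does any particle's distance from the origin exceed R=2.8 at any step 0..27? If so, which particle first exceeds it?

no

step 0: x0=(-0.2600, -1.8000) x1=(0.2000, 0.8800)
step 1: x0=(-0.2183, -1.8286) x1=(0.2117, 0.8493)
step 2: x0=(-0.1765, -1.8565) x1=(0.2233, 0.8179)
step 3: x0=(-0.1346, -1.8838) x1=(0.2348, 0.7858)
step 4: x0=(-0.0926, -1.9104) x1=(0.2462, 0.7530)
step 5: x0=(-0.0505, -1.9363) x1=(0.2575, 0.7195)
step 6: x0=(-0.0083, -1.9615) x1=(0.2687, 0.6853)
step 7: x0=(0.0339, -1.9861) x1=(0.2798, 0.6503)
step 8: x0=(0.0762, -2.0099) x1=(0.2909, 0.6147)
step 9: x0=(0.1186, -2.0331) x1=(0.3019, 0.5783)
step 10: x0=(0.1610, -2.0555) x1=(0.3129, 0.5411)
step 11: x0=(0.2035, -2.0772) x1=(0.3238, 0.5032)
step 12: x0=(0.2460, -2.0982) x1=(0.3347, 0.4646)
step 13: x0=(0.2885, -2.1185) x1=(0.3456, 0.4251)
step 14: x0=(0.3310, -2.1379) x1=(0.3564, 0.3849)
step 15: x0=(0.3735, -2.1567) x1=(0.3672, 0.3439)
step 16: x0=(0.4161, -2.1746) x1=(0.3781, 0.3020)
step 17: x0=(0.4586, -2.1917) x1=(0.3889, 0.2593)
step 18: x0=(0.5011, -2.2080) x1=(0.3998, 0.2158)
step 19: x0=(0.5436, -2.2235) x1=(0.4107, 0.1714)
step 20: x0=(0.5860, -2.2381) x1=(0.4216, 0.1261)
step 21: x0=(0.6283, -2.2519) x1=(0.4326, 0.0799)
step 22: x0=(0.6706, -2.2648) x1=(0.4437, 0.0327)
step 23: x0=(0.7128, -2.2767) x1=(0.4549, -0.0154)
step 24: x0=(0.7549, -2.2877) x1=(0.4662, -0.0644)
step 25: x0=(0.7969, -2.2978) x1=(0.4777, -0.1145)
step 26: x0=(0.8387, -2.3068) x1=(0.4893, -0.1656)
step 27: x0=(0.8803, -2.3149) x1=(0.5010, -0.2178)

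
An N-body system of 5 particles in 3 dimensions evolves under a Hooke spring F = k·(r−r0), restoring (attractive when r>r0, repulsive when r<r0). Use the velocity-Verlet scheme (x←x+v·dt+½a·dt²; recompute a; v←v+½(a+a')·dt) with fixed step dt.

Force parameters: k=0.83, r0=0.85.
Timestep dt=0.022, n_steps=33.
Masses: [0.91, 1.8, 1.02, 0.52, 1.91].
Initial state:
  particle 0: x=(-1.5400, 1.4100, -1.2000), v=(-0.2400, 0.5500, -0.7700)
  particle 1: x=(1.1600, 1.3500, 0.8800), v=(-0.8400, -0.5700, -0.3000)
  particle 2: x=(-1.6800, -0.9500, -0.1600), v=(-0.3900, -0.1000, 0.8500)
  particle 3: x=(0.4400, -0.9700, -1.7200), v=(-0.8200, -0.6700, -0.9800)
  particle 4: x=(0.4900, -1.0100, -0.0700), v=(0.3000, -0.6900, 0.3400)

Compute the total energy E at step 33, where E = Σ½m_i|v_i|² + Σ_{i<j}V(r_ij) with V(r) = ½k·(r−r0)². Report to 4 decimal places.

step 0: x0=(-1.5400, 1.4100, -1.2000) x1=(1.1600, 1.3500, 0.8800) x2=(-1.6800, -0.9500, -0.1600) x3=(0.4400, -0.9700, -1.7200) x4=(0.4900, -1.0100, -0.0700)
step 1: x0=(-1.5442, 1.4210, -1.2163) x1=(1.1409, 1.3369, 0.8728) x2=(-1.6876, -0.9515, -0.1415) x3=(0.4211, -0.9834, -1.7399) x4=(0.4963, -1.0248, -0.0626)
step 2: x0=(-1.5462, 1.4296, -1.2315) x1=(1.1207, 1.3226, 0.8646) x2=(-1.6932, -0.9518, -0.1233) x3=(0.4004, -0.9941, -1.7566) x4=(0.5022, -1.0389, -0.0555)
step 3: x0=(-1.5461, 1.4359, -1.2453) x1=(1.0993, 1.3073, 0.8552) x2=(-1.6968, -0.9507, -0.1056) x3=(0.3779, -1.0020, -1.7698) x4=(0.5075, -1.0522, -0.0486)
step 4: x0=(-1.5439, 1.4398, -1.2579) x1=(1.0768, 1.2908, 0.8447) x2=(-1.6984, -0.9484, -0.0883) x3=(0.3538, -1.0072, -1.7797) x4=(0.5122, -1.0648, -0.0420)
step 5: x0=(-1.5396, 1.4414, -1.2692) x1=(1.0532, 1.2732, 0.8332) x2=(-1.6981, -0.9448, -0.0715) x3=(0.3280, -1.0096, -1.7861) x4=(0.5164, -1.0767, -0.0356)
step 6: x0=(-1.5331, 1.4405, -1.2793) x1=(1.0285, 1.2545, 0.8205) x2=(-1.6958, -0.9399, -0.0552) x3=(0.3006, -1.0094, -1.7892) x4=(0.5201, -1.0878, -0.0295)
step 7: x0=(-1.5246, 1.4372, -1.2880) x1=(1.0027, 1.2348, 0.8068) x2=(-1.6915, -0.9338, -0.0394) x3=(0.2717, -1.0064, -1.7888) x4=(0.5232, -1.0981, -0.0236)
step 8: x0=(-1.5141, 1.4315, -1.2954) x1=(0.9758, 1.2140, 0.7921) x2=(-1.6854, -0.9264, -0.0242) x3=(0.2412, -1.0007, -1.7849) x4=(0.5257, -1.1077, -0.0181)
step 9: x0=(-1.5016, 1.4234, -1.3014) x1=(0.9478, 1.1921, 0.7763) x2=(-1.6774, -0.9179, -0.0095) x3=(0.2093, -0.9924, -1.7777) x4=(0.5276, -1.1165, -0.0128)
step 10: x0=(-1.4871, 1.4130, -1.3061) x1=(0.9189, 1.1693, 0.7595) x2=(-1.6675, -0.9081, 0.0046) x3=(0.1760, -0.9815, -1.7671) x4=(0.5289, -1.1245, -0.0079)
step 11: x0=(-1.4706, 1.4001, -1.3095) x1=(0.8889, 1.1454, 0.7416) x2=(-1.6557, -0.8972, 0.0181) x3=(0.1415, -0.9681, -1.7531) x4=(0.5297, -1.1318, -0.0032)
step 12: x0=(-1.4523, 1.3849, -1.3115) x1=(0.8579, 1.1206, 0.7229) x2=(-1.6422, -0.8852, 0.0310) x3=(0.1057, -0.9521, -1.7358) x4=(0.5299, -1.1383, 0.0012)
step 13: x0=(-1.4322, 1.3673, -1.3121) x1=(0.8260, 1.0947, 0.7031) x2=(-1.6269, -0.8720, 0.0432) x3=(0.0688, -0.9338, -1.7153) x4=(0.5294, -1.1441, 0.0053)
step 14: x0=(-1.4103, 1.3475, -1.3114) x1=(0.7931, 1.0680, 0.6824) x2=(-1.6099, -0.8578, 0.0549) x3=(0.0309, -0.9131, -1.6916) x4=(0.5284, -1.1491, 0.0091)
step 15: x0=(-1.3867, 1.3254, -1.3093) x1=(0.7594, 1.0403, 0.6609) x2=(-1.5913, -0.8424, 0.0658) x3=(-0.0080, -0.8902, -1.6647) x4=(0.5267, -1.1533, 0.0125)
step 16: x0=(-1.3615, 1.3011, -1.3059) x1=(0.7247, 1.0118, 0.6384) x2=(-1.5710, -0.8261, 0.0762) x3=(-0.0477, -0.8651, -1.6349) x4=(0.5245, -1.1568, 0.0157)
step 17: x0=(-1.3346, 1.2746, -1.3011) x1=(0.6893, 0.9824, 0.6151) x2=(-1.5491, -0.8088, 0.0859) x3=(-0.0882, -0.8380, -1.6021) x4=(0.5217, -1.1596, 0.0186)
step 18: x0=(-1.3062, 1.2460, -1.2950) x1=(0.6530, 0.9522, 0.5910) x2=(-1.5257, -0.7905, 0.0950) x3=(-0.1294, -0.8089, -1.5665) x4=(0.5182, -1.1616, 0.0212)
step 19: x0=(-1.2763, 1.2154, -1.2875) x1=(0.6159, 0.9212, 0.5661) x2=(-1.5009, -0.7713, 0.1034) x3=(-0.1711, -0.7779, -1.5282) x4=(0.5142, -1.1629, 0.0235)
step 20: x0=(-1.2451, 1.1828, -1.2788) x1=(0.5780, 0.8895, 0.5404) x2=(-1.4746, -0.7513, 0.1112) x3=(-0.2133, -0.7452, -1.4873) x4=(0.5096, -1.1634, 0.0255)
step 21: x0=(-1.2125, 1.1482, -1.2687) x1=(0.5395, 0.8570, 0.5140) x2=(-1.4470, -0.7304, 0.1184) x3=(-0.2558, -0.7109, -1.4439) x4=(0.5044, -1.1633, 0.0272)
step 22: x0=(-1.1787, 1.1118, -1.2573) x1=(0.5003, 0.8238, 0.4870) x2=(-1.4181, -0.7087, 0.1250) x3=(-0.2985, -0.6751, -1.3981) x4=(0.4987, -1.1624, 0.0286)
step 23: x0=(-1.1437, 1.0737, -1.2447) x1=(0.4604, 0.7899, 0.4593) x2=(-1.3880, -0.6862, 0.1309) x3=(-0.3415, -0.6380, -1.3501) x4=(0.4923, -1.1609, 0.0298)
step 24: x0=(-1.1076, 1.0338, -1.2308) x1=(0.4199, 0.7554, 0.4310) x2=(-1.3567, -0.6631, 0.1363) x3=(-0.3844, -0.5996, -1.3000) x4=(0.4854, -1.1586, 0.0306)
step 25: x0=(-1.0704, 0.9923, -1.2158) x1=(0.3789, 0.7203, 0.4021) x2=(-1.3243, -0.6392, 0.1411) x3=(-0.4273, -0.5601, -1.2479) x4=(0.4780, -1.1557, 0.0312)
step 26: x0=(-1.0324, 0.9494, -1.1995) x1=(0.3373, 0.6847, 0.3727) x2=(-1.2909, -0.6148, 0.1454) x3=(-0.4701, -0.5197, -1.1940) x4=(0.4700, -1.1521, 0.0316)
step 27: x0=(-0.9934, 0.9049, -1.1821) x1=(0.2952, 0.6485, 0.3428) x2=(-1.2565, -0.5898, 0.1491) x3=(-0.5126, -0.4784, -1.1385) x4=(0.4615, -1.1479, 0.0317)
step 28: x0=(-0.9537, 0.8592, -1.1636) x1=(0.2527, 0.6119, 0.3124) x2=(-1.2212, -0.5642, 0.1523) x3=(-0.5548, -0.4365, -1.0814) x4=(0.4524, -1.1430, 0.0315)
step 29: x0=(-0.9132, 0.8122, -1.1440) x1=(0.2098, 0.5748, 0.2816) x2=(-1.1851, -0.5382, 0.1551) x3=(-0.5966, -0.3941, -1.0230) x4=(0.4428, -1.1375, 0.0311)
step 30: x0=(-0.8721, 0.7641, -1.1234) x1=(0.1665, 0.5373, 0.2505) x2=(-1.1482, -0.5118, 0.1574) x3=(-0.6379, -0.3513, -0.9633) x4=(0.4328, -1.1314, 0.0304)
step 31: x0=(-0.8304, 0.7149, -1.1018) x1=(0.1229, 0.4994, 0.2190) x2=(-1.1106, -0.4850, 0.1593) x3=(-0.6787, -0.3083, -0.9025) x4=(0.4222, -1.1248, 0.0296)
step 32: x0=(-0.7881, 0.6648, -1.0794) x1=(0.0790, 0.4612, 0.1873) x2=(-1.0724, -0.4578, 0.1608) x3=(-0.7188, -0.2652, -0.8408) x4=(0.4112, -1.1175, 0.0285)
step 33: x0=(-0.7454, 0.6139, -1.0560) x1=(0.0348, 0.4226, 0.1553) x2=(-1.0337, -0.4304, 0.1619) x3=(-0.7584, -0.2220, -0.7783) x4=(0.3997, -1.1097, 0.0272)
step 0 velocities: v0=(-0.2400, 0.5500, -0.7700) v1=(-0.8400, -0.5700, -0.3000) v2=(-0.3900, -0.1000, 0.8500) v3=(-0.8200, -0.6700, -0.9800) v4=(0.3000, -0.6900, 0.3400)
step 0: KE=3.0855, PE=19.0228, E=22.1083
step 33 velocities: v0=(1.9492, -2.3332, 1.0790) v1=(-2.0106, -1.7575, -1.4590) v2=(1.7722, 1.2500, 0.0456) v3=(-1.7827, 1.9561, 2.8570) v4=(-0.5324, 0.3669, -0.0638)
step 33: KE=19.8157, PE=2.2858, E=22.1015

22.1015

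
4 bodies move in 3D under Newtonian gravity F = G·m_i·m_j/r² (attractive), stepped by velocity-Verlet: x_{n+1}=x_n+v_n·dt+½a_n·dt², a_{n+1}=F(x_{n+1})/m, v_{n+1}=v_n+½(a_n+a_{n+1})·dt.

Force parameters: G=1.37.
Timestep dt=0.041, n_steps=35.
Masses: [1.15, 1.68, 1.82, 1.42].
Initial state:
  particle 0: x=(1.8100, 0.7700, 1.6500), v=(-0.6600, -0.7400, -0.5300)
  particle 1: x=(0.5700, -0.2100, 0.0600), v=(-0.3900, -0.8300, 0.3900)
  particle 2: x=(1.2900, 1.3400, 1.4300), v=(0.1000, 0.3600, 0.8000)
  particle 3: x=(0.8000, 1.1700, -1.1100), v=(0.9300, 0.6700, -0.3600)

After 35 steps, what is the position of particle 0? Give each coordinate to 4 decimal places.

(1.3688, 0.5235, 1.6591)

step 0: x0=(1.8100, 0.7700, 1.6500) x1=(0.5700, -0.2100, 0.0600) x2=(1.2900, 1.3400, 1.4300) x3=(0.8000, 1.1700, -1.1100)
step 1: x0=(1.7806, 0.7418, 1.6269) x1=(0.5544, -0.2432, 0.0761) x2=(1.2953, 1.3530, 1.4629) x3=(0.8382, 1.1970, -1.1239)
step 2: x0=(1.7465, 0.7184, 1.6016) x1=(0.5394, -0.2749, 0.0926) x2=(1.3027, 1.3622, 1.4957) x3=(0.8764, 1.2232, -1.1363)
step 3: x0=(1.7082, 0.7002, 1.5744) x1=(0.5252, -0.3052, 0.1094) x2=(1.3122, 1.3674, 1.5281) x3=(0.9146, 1.2486, -1.1472)
step 4: x0=(1.6657, 0.6876, 1.5459) x1=(0.5118, -0.3340, 0.1266) x2=(1.3237, 1.3683, 1.5600) x3=(0.9528, 1.2733, -1.1566)
step 5: x0=(1.6194, 0.6811, 1.5165) x1=(0.4990, -0.3614, 0.1442) x2=(1.3369, 1.3647, 1.5909) x3=(0.9910, 1.2973, -1.1647)
step 6: x0=(1.5696, 0.6812, 1.4869) x1=(0.4871, -0.3874, 0.1622) x2=(1.3516, 1.3561, 1.6205) x3=(1.0292, 1.3205, -1.1714)
step 7: x0=(1.5168, 0.6884, 1.4577) x1=(0.4759, -0.4121, 0.1807) x2=(1.3676, 1.3423, 1.6483) x3=(1.0672, 1.3431, -1.1768)
step 8: x0=(1.4615, 0.7033, 1.4299) x1=(0.4654, -0.4354, 0.1997) x2=(1.3845, 1.3229, 1.6739) x3=(1.1052, 1.3651, -1.1809)
step 9: x0=(1.4046, 0.7263, 1.4044) x1=(0.4557, -0.4574, 0.2192) x2=(1.4018, 1.2977, 1.6966) x3=(1.1432, 1.3864, -1.1837)
step 10: x0=(1.3471, 0.7578, 1.3824) x1=(0.4468, -0.4781, 0.2392) x2=(1.4188, 1.2662, 1.7156) x3=(1.1810, 1.4071, -1.1853)
step 11: x0=(1.2904, 0.7980, 1.3654) x1=(0.4387, -0.4974, 0.2597) x2=(1.4348, 1.2285, 1.7299) x3=(1.2186, 1.4273, -1.1857)
step 12: x0=(1.2363, 0.8468, 1.3551) x1=(0.4313, -0.5153, 0.2808) x2=(1.4485, 1.1846, 1.7387) x3=(1.2562, 1.4468, -1.1849)
step 13: x0=(1.1870, 0.9033, 1.3533) x1=(0.4247, -0.5318, 0.3024) x2=(1.4586, 1.1350, 1.7406) x3=(1.2936, 1.4658, -1.1829)
step 14: x0=(1.1450, 0.9658, 1.3614) x1=(0.4188, -0.5470, 0.3246) x2=(1.4635, 1.0808, 1.7348) x3=(1.3308, 1.4842, -1.1797)
step 15: x0=(1.1132, 1.0313, 1.3809) x1=(0.4136, -0.5609, 0.3473) x2=(1.4615, 1.0239, 1.7206) x3=(1.3678, 1.5020, -1.1753)
step 16: x0=(1.0937, 1.0960, 1.4117) x1=(0.4092, -0.5733, 0.3705) x2=(1.4511, 0.9666, 1.6977) x3=(1.4046, 1.5193, -1.1699)
step 17: x0=(1.0880, 1.1549, 1.4527) x1=(0.4054, -0.5845, 0.3943) x2=(1.4317, 0.9122, 1.6669) x3=(1.4413, 1.5361, -1.1632)
step 18: x0=(1.0957, 1.2036, 1.5015) x1=(0.4024, -0.5943, 0.4186) x2=(1.4032, 0.8634, 1.6300) x3=(1.4776, 1.5524, -1.1555)
step 19: x0=(1.1151, 1.2385, 1.5543) x1=(0.4002, -0.6027, 0.4435) x2=(1.3668, 0.8224, 1.5890) x3=(1.5138, 1.5681, -1.1466)
step 20: x0=(1.1435, 1.2578, 1.6077) x1=(0.3987, -0.6097, 0.4689) x2=(1.3242, 0.7905, 1.5464) x3=(1.5497, 1.5833, -1.1367)
step 21: x0=(1.1776, 1.2613, 1.6583) x1=(0.3980, -0.6154, 0.4950) x2=(1.2775, 0.7676, 1.5041) x3=(1.5853, 1.5980, -1.1257)
step 22: x0=(1.2144, 1.2501, 1.7037) x1=(0.3981, -0.6195, 0.5217) x2=(1.2286, 0.7530, 1.4636) x3=(1.6206, 1.6122, -1.1136)
step 23: x0=(1.2514, 1.2261, 1.7423) x1=(0.3991, -0.6221, 0.5490) x2=(1.1790, 0.7455, 1.4259) x3=(1.6557, 1.6259, -1.1004)
step 24: x0=(1.2866, 1.1913, 1.7735) x1=(0.4009, -0.6231, 0.5771) x2=(1.1299, 0.7439, 1.3916) x3=(1.6904, 1.6390, -1.0862)
step 25: x0=(1.3186, 1.1476, 1.7968) x1=(0.4037, -0.6224, 0.6058) x2=(1.0823, 0.7466, 1.3607) x3=(1.7248, 1.6516, -1.0709)
step 26: x0=(1.3467, 1.0970, 1.8124) x1=(0.4073, -0.6200, 0.6353) x2=(1.0366, 0.7525, 1.3333) x3=(1.7589, 1.6636, -1.0546)
step 27: x0=(1.3701, 1.0410, 1.8204) x1=(0.4119, -0.6156, 0.6654) x2=(0.9933, 0.7605, 1.3091) x3=(1.7925, 1.6751, -1.0372)
step 28: x0=(1.3884, 0.9811, 1.8213) x1=(0.4174, -0.6093, 0.6963) x2=(0.9526, 0.7697, 1.2880) x3=(1.8258, 1.6861, -1.0188)
step 29: x0=(1.4016, 0.9182, 1.8153) x1=(0.4238, -0.6010, 0.7280) x2=(0.9147, 0.7791, 1.2697) x3=(1.8587, 1.6965, -0.9994)
step 30: x0=(1.4095, 0.8534, 1.8031) x1=(0.4313, -0.5904, 0.7603) x2=(0.8795, 0.7883, 1.2540) x3=(1.8911, 1.7063, -0.9789)
step 31: x0=(1.4121, 0.7875, 1.7849) x1=(0.4397, -0.5776, 0.7934) x2=(0.8472, 0.7965, 1.2405) x3=(1.9231, 1.7156, -0.9575)
step 32: x0=(1.4093, 0.7210, 1.7611) x1=(0.4490, -0.5624, 0.8272) x2=(0.8177, 0.8033, 1.2291) x3=(1.9546, 1.7243, -0.9350)
step 33: x0=(1.4012, 0.6545, 1.7320) x1=(0.4594, -0.5446, 0.8618) x2=(0.7910, 0.8081, 1.2196) x3=(1.9856, 1.7324, -0.9116)
step 34: x0=(1.3877, 0.5886, 1.6979) x1=(0.4709, -0.5241, 0.8972) x2=(0.7671, 0.8106, 1.2117) x3=(2.0161, 1.7399, -0.8872)
step 35: x0=(1.3688, 0.5235, 1.6591) x1=(0.4835, -0.5007, 0.9333) x2=(0.7461, 0.8103, 1.2054) x3=(2.0461, 1.7468, -0.8618)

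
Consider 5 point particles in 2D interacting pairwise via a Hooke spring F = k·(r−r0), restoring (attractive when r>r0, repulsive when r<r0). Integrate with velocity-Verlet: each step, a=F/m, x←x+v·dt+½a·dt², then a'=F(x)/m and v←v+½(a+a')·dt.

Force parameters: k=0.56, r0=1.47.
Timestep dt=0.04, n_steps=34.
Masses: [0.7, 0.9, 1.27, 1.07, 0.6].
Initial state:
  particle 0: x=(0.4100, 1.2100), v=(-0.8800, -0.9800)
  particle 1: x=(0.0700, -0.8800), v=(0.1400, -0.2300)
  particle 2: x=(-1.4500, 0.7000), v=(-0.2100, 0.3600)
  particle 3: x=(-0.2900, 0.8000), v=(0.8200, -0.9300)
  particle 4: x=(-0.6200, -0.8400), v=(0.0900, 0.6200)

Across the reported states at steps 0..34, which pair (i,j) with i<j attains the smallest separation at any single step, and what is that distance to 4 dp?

pair (0,4), distance 0.3806

step 0: x0=(0.4100, 1.2100) x1=(0.0700, -0.8800) x2=(-1.4500, 0.7000) x3=(-0.2900, 0.8000) x4=(-0.6200, -0.8400)
step 1: x0=(0.3746, 1.1701) x1=(0.0758, -0.8885) x2=(-1.4581, 0.7142) x3=(-0.2573, 0.7625) x4=(-0.6168, -0.8143)
step 2: x0=(0.3389, 1.1288) x1=(0.0818, -0.8958) x2=(-1.4657, 0.7278) x3=(-0.2249, 0.7244) x4=(-0.6143, -0.7869)
step 3: x0=(0.3030, 1.0866) x1=(0.0881, -0.9019) x2=(-1.4727, 0.7410) x3=(-0.1928, 0.6856) x4=(-0.6128, -0.7579)
step 4: x0=(0.2672, 1.0436) x1=(0.0947, -0.9069) x2=(-1.4791, 0.7537) x3=(-0.1611, 0.6463) x4=(-0.6121, -0.7275)
step 5: x0=(0.2314, 1.0002) x1=(0.1014, -0.9109) x2=(-1.4850, 0.7658) x3=(-0.1297, 0.6064) x4=(-0.6123, -0.6960)
step 6: x0=(0.1959, 0.9565) x1=(0.1083, -0.9139) x2=(-1.4902, 0.7774) x3=(-0.0988, 0.5659) x4=(-0.6135, -0.6633)
step 7: x0=(0.1606, 0.9128) x1=(0.1152, -0.9162) x2=(-1.4948, 0.7885) x3=(-0.0683, 0.5249) x4=(-0.6158, -0.6297)
step 8: x0=(0.1255, 0.8695) x1=(0.1222, -0.9178) x2=(-1.4988, 0.7990) x3=(-0.0381, 0.4833) x4=(-0.6190, -0.5955)
step 9: x0=(0.0907, 0.8269) x1=(0.1292, -0.9187) x2=(-1.5022, 0.8089) x3=(-0.0083, 0.4411) x4=(-0.6234, -0.5607)
step 10: x0=(0.0560, 0.7851) x1=(0.1362, -0.9190) x2=(-1.5050, 0.8183) x3=(0.0215, 0.3983) x4=(-0.6290, -0.5256)
step 11: x0=(0.0214, 0.7444) x1=(0.1431, -0.9189) x2=(-1.5071, 0.8270) x3=(0.0512, 0.3550) x4=(-0.6357, -0.4903)
step 12: x0=(-0.0134, 0.7049) x1=(0.1498, -0.9184) x2=(-1.5085, 0.8353) x3=(0.0811, 0.3113) x4=(-0.6437, -0.4549)
step 13: x0=(-0.0485, 0.6667) x1=(0.1564, -0.9176) x2=(-1.5094, 0.8429) x3=(0.1112, 0.2672) x4=(-0.6531, -0.4197)
step 14: x0=(-0.0838, 0.6298) x1=(0.1627, -0.9165) x2=(-1.5095, 0.8500) x3=(0.1417, 0.2228) x4=(-0.6638, -0.3848)
step 15: x0=(-0.1196, 0.5942) x1=(0.1688, -0.9151) x2=(-1.5090, 0.8564) x3=(0.1727, 0.1783) x4=(-0.6758, -0.3502)
step 16: x0=(-0.1557, 0.5600) x1=(0.1746, -0.9137) x2=(-1.5079, 0.8623) x3=(0.2042, 0.1338) x4=(-0.6894, -0.3161)
step 17: x0=(-0.1921, 0.5271) x1=(0.1800, -0.9122) x2=(-1.5061, 0.8676) x3=(0.2363, 0.0893) x4=(-0.7044, -0.2826)
step 18: x0=(-0.2289, 0.4954) x1=(0.1851, -0.9106) x2=(-1.5037, 0.8724) x3=(0.2689, 0.0451) x4=(-0.7208, -0.2497)
step 19: x0=(-0.2658, 0.4650) x1=(0.1897, -0.9090) x2=(-1.5005, 0.8766) x3=(0.3021, 0.0010) x4=(-0.7387, -0.2176)
step 20: x0=(-0.3028, 0.4359) x1=(0.1938, -0.9075) x2=(-1.4968, 0.8802) x3=(0.3357, -0.0427) x4=(-0.7580, -0.1862)
step 21: x0=(-0.3397, 0.4079) x1=(0.1974, -0.9060) x2=(-1.4924, 0.8833) x3=(0.3697, -0.0859) x4=(-0.7786, -0.1558)
step 22: x0=(-0.3764, 0.3811) x1=(0.2004, -0.9046) x2=(-1.4873, 0.8859) x3=(0.4040, -0.1287) x4=(-0.8005, -0.1263)
step 23: x0=(-0.4128, 0.3554) x1=(0.2027, -0.9034) x2=(-1.4817, 0.8879) x3=(0.4386, -0.1710) x4=(-0.8236, -0.0978)
step 24: x0=(-0.4487, 0.3308) x1=(0.2043, -0.9022) x2=(-1.4753, 0.8895) x3=(0.4733, -0.2125) x4=(-0.8478, -0.0705)
step 25: x0=(-0.4839, 0.3071) x1=(0.2051, -0.9011) x2=(-1.4684, 0.8905) x3=(0.5081, -0.2534) x4=(-0.8731, -0.0444)
step 26: x0=(-0.5182, 0.2843) x1=(0.2050, -0.9002) x2=(-1.4608, 0.8911) x3=(0.5429, -0.2936) x4=(-0.8993, -0.0195)
step 27: x0=(-0.5516, 0.2623) x1=(0.2040, -0.8993) x2=(-1.4525, 0.8913) x3=(0.5776, -0.3329) x4=(-0.9265, 0.0039)
step 28: x0=(-0.5838, 0.2410) x1=(0.2019, -0.8984) x2=(-1.4437, 0.8910) x3=(0.6120, -0.3713) x4=(-0.9544, 0.0259)
step 29: x0=(-0.6146, 0.2203) x1=(0.1988, -0.8976) x2=(-1.4342, 0.8904) x3=(0.6462, -0.4088) x4=(-0.9832, 0.0465)
step 30: x0=(-0.6439, 0.1999) x1=(0.1945, -0.8966) x2=(-1.4240, 0.8894) x3=(0.6800, -0.4453) x4=(-1.0127, 0.0655)
step 31: x0=(-0.6716, 0.1797) x1=(0.1889, -0.8956) x2=(-1.4132, 0.8881) x3=(0.7134, -0.4808) x4=(-1.0428, 0.0831)
step 32: x0=(-0.6975, 0.1595) x1=(0.1821, -0.8943) x2=(-1.4017, 0.8864) x3=(0.7462, -0.5154) x4=(-1.0734, 0.0993)
step 33: x0=(-0.7216, 0.1391) x1=(0.1740, -0.8928) x2=(-1.3896, 0.8845) x3=(0.7783, -0.5488) x4=(-1.1045, 0.1139)
step 34: x0=(-0.7438, 0.1184) x1=(0.1646, -0.8911) x2=(-1.3767, 0.8824) x3=(0.8096, -0.5813) x4=(-1.1360, 0.1272)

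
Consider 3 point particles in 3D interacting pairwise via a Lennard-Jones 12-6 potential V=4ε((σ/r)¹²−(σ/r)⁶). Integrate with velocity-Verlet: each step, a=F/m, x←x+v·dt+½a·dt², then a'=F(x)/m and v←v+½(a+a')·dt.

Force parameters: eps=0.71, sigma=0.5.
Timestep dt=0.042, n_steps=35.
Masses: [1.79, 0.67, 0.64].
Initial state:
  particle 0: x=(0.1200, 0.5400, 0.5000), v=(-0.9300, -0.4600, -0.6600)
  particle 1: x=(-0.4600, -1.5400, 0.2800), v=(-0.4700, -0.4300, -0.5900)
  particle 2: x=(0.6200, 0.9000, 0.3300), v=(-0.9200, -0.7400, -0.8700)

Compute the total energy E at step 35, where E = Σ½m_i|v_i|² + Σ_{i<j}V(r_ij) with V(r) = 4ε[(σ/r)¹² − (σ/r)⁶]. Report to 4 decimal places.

step 0: x0=(0.1200, 0.5400, 0.5000) x1=(-0.4600, -1.5400, 0.2800) x2=(0.6200, 0.9000, 0.3300)
step 1: x0=(0.0822, 0.5216, 0.4718) x1=(-0.4797, -1.5581, 0.2552) x2=(0.5778, 0.8664, 0.2947)
step 2: x0=(0.0471, 0.5050, 0.4428) x1=(-0.4995, -1.5761, 0.2304) x2=(0.5282, 0.8276, 0.2620)
step 3: x0=(0.0145, 0.4902, 0.4127) x1=(-0.5192, -1.5942, 0.2057) x2=(0.4715, 0.7840, 0.2320)
step 4: x0=(-0.0169, 0.4761, 0.3822) x1=(-0.5390, -1.6122, 0.1809) x2=(0.4115, 0.7383, 0.2033)
step 5: x0=(-0.0545, 0.4582, 0.3542) x1=(-0.5587, -1.6303, 0.1561) x2=(0.3687, 0.7032, 0.1673)
step 6: x0=(-0.1023, 0.4344, 0.3308) x1=(-0.5784, -1.6483, 0.1313) x2=(0.3544, 0.6846, 0.1189)
step 7: x0=(-0.1500, 0.4107, 0.3073) x1=(-0.5982, -1.6663, 0.1065) x2=(0.3398, 0.6657, 0.0706)
step 8: x0=(-0.1950, 0.3883, 0.2825) x1=(-0.6179, -1.6844, 0.0818) x2=(0.3180, 0.6432, 0.0257)
step 9: x0=(-0.2374, 0.3673, 0.2564) x1=(-0.6376, -1.7024, 0.0570) x2=(0.2886, 0.6168, -0.0154)
step 10: x0=(-0.2771, 0.3475, 0.2289) x1=(-0.6573, -1.7204, 0.0322) x2=(0.2518, 0.5870, -0.0526)
step 11: x0=(-0.3142, 0.3289, 0.2001) x1=(-0.6771, -1.7384, 0.0074) x2=(0.2077, 0.5538, -0.0860)
step 12: x0=(-0.3487, 0.3115, 0.1697) x1=(-0.6968, -1.7564, -0.0173) x2=(0.1561, 0.5174, -0.1152)
step 13: x0=(-0.3803, 0.2952, 0.1379) x1=(-0.7165, -1.7744, -0.0421) x2=(0.0968, 0.4779, -0.1400)
step 14: x0=(-0.4102, 0.2796, 0.1049) x1=(-0.7362, -1.7924, -0.0669) x2=(0.0323, 0.4364, -0.1619)
step 15: x0=(-0.4442, 0.2625, 0.0745) x1=(-0.7560, -1.8104, -0.0917) x2=(-0.0204, 0.3990, -0.1909)
step 16: x0=(-0.4913, 0.2411, 0.0522) x1=(-0.7757, -1.8284, -0.1164) x2=(-0.0366, 0.3734, -0.2427)
step 17: x0=(-0.5389, 0.2197, 0.0303) x1=(-0.7954, -1.8464, -0.1412) x2=(-0.0515, 0.3482, -0.2954)
step 18: x0=(-0.5839, 0.1989, 0.0066) x1=(-0.8151, -1.8644, -0.1660) x2=(-0.0734, 0.3212, -0.3434)
step 19: x0=(-0.6263, 0.1788, -0.0188) x1=(-0.8349, -1.8824, -0.1908) x2=(-0.1029, 0.2923, -0.3862)
step 20: x0=(-0.6661, 0.1592, -0.0461) x1=(-0.8546, -1.9003, -0.2155) x2=(-0.1394, 0.2619, -0.4241)
step 21: x0=(-0.7035, 0.1400, -0.0751) x1=(-0.8743, -1.9183, -0.2403) x2=(-0.1828, 0.2302, -0.4570)
step 22: x0=(-0.7384, 0.1214, -0.1059) x1=(-0.8940, -1.9362, -0.2651) x2=(-0.2331, 0.1972, -0.4849)
step 23: x0=(-0.7706, 0.1031, -0.1387) x1=(-0.9137, -1.9542, -0.2899) x2=(-0.2907, 0.1632, -0.5073)
step 24: x0=(-0.8004, 0.0851, -0.1735) x1=(-0.9334, -1.9721, -0.3146) x2=(-0.3555, 0.1282, -0.5241)
step 25: x0=(-0.8293, 0.0672, -0.2088) x1=(-0.9531, -1.9901, -0.3394) x2=(-0.4224, 0.0931, -0.5393)
step 26: x0=(-0.8675, 0.0487, -0.2367) x1=(-0.9729, -2.0080, -0.3642) x2=(-0.4636, 0.0596, -0.5753)
step 27: x0=(-0.9137, 0.0299, -0.2578) x1=(-0.9926, -2.0259, -0.3890) x2=(-0.4822, 0.0266, -0.6305)
step 28: x0=(-0.9591, 0.0112, -0.2797) x1=(-1.0123, -2.0438, -0.4137) x2=(-0.5032, -0.0063, -0.6833)
step 29: x0=(-1.0020, -0.0076, -0.3037) x1=(-1.0320, -2.0617, -0.4385) x2=(-0.5312, -0.0389, -0.7302)
step 30: x0=(-1.0424, -0.0266, -0.3300) x1=(-1.0517, -2.0796, -0.4633) x2=(-0.5659, -0.0711, -0.7708)
step 31: x0=(-1.0806, -0.0458, -0.3584) x1=(-1.0714, -2.0975, -0.4881) x2=(-0.6071, -0.1027, -0.8055)
step 32: x0=(-1.1165, -0.0653, -0.3888) x1=(-1.0911, -2.1154, -0.5128) x2=(-0.6545, -0.1335, -0.8344)
step 33: x0=(-1.1502, -0.0851, -0.4215) x1=(-1.1108, -2.1332, -0.5376) x2=(-0.7083, -0.1634, -0.8570)
step 34: x0=(-1.1815, -0.1053, -0.4565) x1=(-1.1305, -2.1511, -0.5624) x2=(-0.7687, -0.1922, -0.8732)
step 35: x0=(-1.2108, -0.1260, -0.4936) x1=(-1.1502, -2.1689, -0.5872) x2=(-0.8347, -0.2197, -0.8837)
step 0 velocities: v0=(-0.9300, -0.4600, -0.6600) v1=(-0.4700, -0.4300, -0.5900) v2=(-0.9200, -0.7400, -0.8700)
step 0: KE=2.2942, PE=-0.5023, E=1.7919
step 35 velocities: v0=(-0.7158, -0.4872, -0.8627) v1=(-0.4691, -0.4249, -0.5899) v2=(-1.5201, -0.6693, -0.3032)
step 35: KE=2.5000, PE=-0.6994, E=1.8006

1.8006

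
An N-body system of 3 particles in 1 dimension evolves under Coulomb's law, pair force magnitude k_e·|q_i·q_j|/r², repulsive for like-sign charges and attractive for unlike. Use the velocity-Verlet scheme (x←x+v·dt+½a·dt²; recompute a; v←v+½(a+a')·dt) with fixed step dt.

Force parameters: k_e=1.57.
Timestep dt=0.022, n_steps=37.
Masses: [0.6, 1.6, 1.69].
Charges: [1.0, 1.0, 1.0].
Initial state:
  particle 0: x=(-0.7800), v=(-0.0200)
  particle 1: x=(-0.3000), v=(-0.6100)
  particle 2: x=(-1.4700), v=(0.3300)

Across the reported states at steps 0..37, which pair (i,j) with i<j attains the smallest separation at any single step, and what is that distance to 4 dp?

pair (0,1), distance 0.4648

step 0: x0=(-0.7800) x1=(-0.3000) x2=(-1.4700)
step 1: x0=(-0.7819) x1=(-0.3122) x2=(-1.4634)
step 2: x0=(-0.7867) x1=(-0.3219) x2=(-1.4581)
step 3: x0=(-0.7947) x1=(-0.3291) x2=(-1.4541)
step 4: x0=(-0.8055) x1=(-0.3336) x2=(-1.4515)
step 5: x0=(-0.8190) x1=(-0.3357) x2=(-1.4504)
step 6: x0=(-0.8348) x1=(-0.3353) x2=(-1.4507)
step 7: x0=(-0.8523) x1=(-0.3327) x2=(-1.4526)
step 8: x0=(-0.8709) x1=(-0.3279) x2=(-1.4561)
step 9: x0=(-0.8902) x1=(-0.3211) x2=(-1.4613)
step 10: x0=(-0.9095) x1=(-0.3126) x2=(-1.4682)
step 11: x0=(-0.9283) x1=(-0.3023) x2=(-1.4768)
step 12: x0=(-0.9461) x1=(-0.2904) x2=(-1.4873)
step 13: x0=(-0.9625) x1=(-0.2772) x2=(-1.4996)
step 14: x0=(-0.9773) x1=(-0.2625) x2=(-1.5138)
step 15: x0=(-0.9901) x1=(-0.2467) x2=(-1.5299)
step 16: x0=(-1.0009) x1=(-0.2297) x2=(-1.5477)
step 17: x0=(-1.0095) x1=(-0.2117) x2=(-1.5674)
step 18: x0=(-1.0161) x1=(-0.1926) x2=(-1.5887)
step 19: x0=(-1.0207) x1=(-0.1726) x2=(-1.6116)
step 20: x0=(-1.0234) x1=(-0.1517) x2=(-1.6360)
step 21: x0=(-1.0244) x1=(-0.1300) x2=(-1.6618)
step 22: x0=(-1.0239) x1=(-0.1074) x2=(-1.6890)
step 23: x0=(-1.0220) x1=(-0.0841) x2=(-1.7173)
step 24: x0=(-1.0190) x1=(-0.0601) x2=(-1.7467)
step 25: x0=(-1.0149) x1=(-0.0354) x2=(-1.7771)
step 26: x0=(-1.0100) x1=(-0.0101) x2=(-1.8085)
step 27: x0=(-1.0043) x1=(0.0159) x2=(-1.8406)
step 28: x0=(-0.9981) x1=(0.0424) x2=(-1.8736)
step 29: x0=(-0.9913) x1=(0.0695) x2=(-1.9073)
step 30: x0=(-0.9842) x1=(0.0972) x2=(-1.9416)
step 31: x0=(-0.9768) x1=(0.1254) x2=(-1.9765)
step 32: x0=(-0.9692) x1=(0.1541) x2=(-2.0120)
step 33: x0=(-0.9614) x1=(0.1833) x2=(-2.0480)
step 34: x0=(-0.9535) x1=(0.2129) x2=(-2.0844)
step 35: x0=(-0.9455) x1=(0.2429) x2=(-2.1213)
step 36: x0=(-0.9376) x1=(0.2734) x2=(-2.1586)
step 37: x0=(-0.9296) x1=(0.3043) x2=(-2.1963)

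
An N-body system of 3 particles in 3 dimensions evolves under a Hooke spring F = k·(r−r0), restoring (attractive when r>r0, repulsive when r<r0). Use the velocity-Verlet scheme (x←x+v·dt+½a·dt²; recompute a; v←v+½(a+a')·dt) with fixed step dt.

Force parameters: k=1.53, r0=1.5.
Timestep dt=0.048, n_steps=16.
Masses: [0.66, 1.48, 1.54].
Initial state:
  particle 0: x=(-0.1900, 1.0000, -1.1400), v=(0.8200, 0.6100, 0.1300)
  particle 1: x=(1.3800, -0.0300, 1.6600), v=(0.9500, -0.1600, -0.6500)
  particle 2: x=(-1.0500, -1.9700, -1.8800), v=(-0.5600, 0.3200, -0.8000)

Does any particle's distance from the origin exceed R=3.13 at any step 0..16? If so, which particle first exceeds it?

no

step 0: x0=(-0.1900, 1.0000, -1.1400) x1=(1.3800, -0.0300, 1.6600) x2=(-1.0500, -1.9700, -1.8800)
step 1: x0=(-0.1495, 1.0236, -1.1307) x1=(1.4226, -0.0386, 1.6241) x2=(-1.0745, -1.9513, -1.9152)
step 2: x0=(-0.1071, 1.0355, -1.1154) x1=(1.4591, -0.0489, 1.5788) x2=(-1.0939, -1.9260, -1.9439)
step 3: x0=(-0.0628, 1.0359, -1.0947) x1=(1.4893, -0.0608, 1.5242) x2=(-1.1081, -1.8942, -1.9661)
step 4: x0=(-0.0172, 1.0247, -1.0690) x1=(1.5134, -0.0743, 1.4607) x2=(-1.1170, -1.8559, -1.9817)
step 5: x0=(0.0296, 1.0022, -1.0388) x1=(1.5313, -0.0893, 1.3884) x2=(-1.1205, -1.8113, -1.9909)
step 6: x0=(0.0773, 0.9688, -1.0047) x1=(1.5431, -0.1058, 1.3077) x2=(-1.1184, -1.7606, -1.9937)
step 7: x0=(0.1255, 0.9250, -0.9673) x1=(1.5489, -0.1237, 1.2191) x2=(-1.1109, -1.7041, -1.9902)
step 8: x0=(0.1738, 0.8713, -0.9272) x1=(1.5490, -0.1429, 1.1229) x2=(-1.0978, -1.6421, -1.9807)
step 9: x0=(0.2219, 0.8086, -0.8852) x1=(1.5435, -0.1634, 1.0198) x2=(-1.0793, -1.5750, -1.9653)
step 10: x0=(0.2695, 0.7376, -0.8419) x1=(1.5327, -0.1851, 0.9103) x2=(-1.0555, -1.5032, -1.9443)
step 11: x0=(0.3162, 0.6591, -0.7979) x1=(1.5169, -0.2080, 0.7949) x2=(-1.0266, -1.4271, -1.9180)
step 12: x0=(0.3617, 0.5743, -0.7540) x1=(1.4965, -0.2320, 0.6744) x2=(-0.9927, -1.3471, -1.8868)
step 13: x0=(0.4056, 0.4840, -0.7108) x1=(1.4719, -0.2572, 0.5494) x2=(-0.9540, -1.2636, -1.8509)
step 14: x0=(0.4476, 0.3893, -0.6689) x1=(1.4435, -0.2834, 0.4206) x2=(-0.9109, -1.1773, -1.8107)
step 15: x0=(0.4873, 0.2912, -0.6287) x1=(1.4118, -0.3107, 0.2886) x2=(-0.8636, -1.0885, -1.7668)
step 16: x0=(0.5244, 0.1909, -0.5908) x1=(1.3774, -0.3391, 0.1542) x2=(-0.8126, -0.9978, -1.7196)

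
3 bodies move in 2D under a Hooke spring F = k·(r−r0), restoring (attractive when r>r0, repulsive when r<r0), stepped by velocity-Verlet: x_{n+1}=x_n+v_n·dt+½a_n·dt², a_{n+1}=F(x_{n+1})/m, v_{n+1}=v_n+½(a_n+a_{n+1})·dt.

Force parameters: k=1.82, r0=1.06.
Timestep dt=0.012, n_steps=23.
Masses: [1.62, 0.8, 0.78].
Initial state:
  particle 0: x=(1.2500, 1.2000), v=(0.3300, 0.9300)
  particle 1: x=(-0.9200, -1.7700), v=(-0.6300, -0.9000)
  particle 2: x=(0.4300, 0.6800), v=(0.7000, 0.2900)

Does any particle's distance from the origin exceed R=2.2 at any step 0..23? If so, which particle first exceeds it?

no

step 0: x0=(1.2500, 1.2000) x1=(-0.9200, -1.7700) x2=(0.4300, 0.6800)
step 1: x0=(1.2538, 1.2110) x1=(-0.9272, -1.7802) x2=(0.4382, 0.6832)
step 2: x0=(1.2574, 1.2216) x1=(-0.9336, -1.7892) x2=(0.4462, 0.6859)
step 3: x0=(1.2608, 1.2320) x1=(-0.9391, -1.7970) x2=(0.4538, 0.6880)
step 4: x0=(1.2639, 1.2419) x1=(-0.9439, -1.8036) x2=(0.4611, 0.6897)
step 5: x0=(1.2668, 1.2516) x1=(-0.9479, -1.8089) x2=(0.4681, 0.6907)
step 6: x0=(1.2694, 1.2608) x1=(-0.9510, -1.8130) x2=(0.4747, 0.6912)
step 7: x0=(1.2718, 1.2698) x1=(-0.9534, -1.8158) x2=(0.4811, 0.6912)
step 8: x0=(1.2739, 1.2783) x1=(-0.9549, -1.8175) x2=(0.4871, 0.6906)
step 9: x0=(1.2758, 1.2866) x1=(-0.9556, -1.8178) x2=(0.4928, 0.6895)
step 10: x0=(1.2774, 1.2944) x1=(-0.9554, -1.8169) x2=(0.4981, 0.6878)
step 11: x0=(1.2788, 1.3019) x1=(-0.9545, -1.8147) x2=(0.5031, 0.6856)
step 12: x0=(1.2799, 1.3091) x1=(-0.9527, -1.8113) x2=(0.5078, 0.6828)
step 13: x0=(1.2808, 1.3159) x1=(-0.9500, -1.8066) x2=(0.5122, 0.6795)
step 14: x0=(1.2814, 1.3223) x1=(-0.9466, -1.8007) x2=(0.5162, 0.6756)
step 15: x0=(1.2818, 1.3284) x1=(-0.9423, -1.7935) x2=(0.5199, 0.6712)
step 16: x0=(1.2819, 1.3341) x1=(-0.9371, -1.7851) x2=(0.5233, 0.6663)
step 17: x0=(1.2817, 1.3394) x1=(-0.9312, -1.7754) x2=(0.5264, 0.6608)
step 18: x0=(1.2813, 1.3444) x1=(-0.9244, -1.7645) x2=(0.5291, 0.6549)
step 19: x0=(1.2807, 1.3491) x1=(-0.9168, -1.7524) x2=(0.5316, 0.6483)
step 20: x0=(1.2798, 1.3533) x1=(-0.9084, -1.7390) x2=(0.5337, 0.6413)
step 21: x0=(1.2786, 1.3573) x1=(-0.8992, -1.7244) x2=(0.5355, 0.6338)
step 22: x0=(1.2772, 1.3608) x1=(-0.8892, -1.7086) x2=(0.5370, 0.6258)
step 23: x0=(1.2755, 1.3640) x1=(-0.8783, -1.6917) x2=(0.5383, 0.6173)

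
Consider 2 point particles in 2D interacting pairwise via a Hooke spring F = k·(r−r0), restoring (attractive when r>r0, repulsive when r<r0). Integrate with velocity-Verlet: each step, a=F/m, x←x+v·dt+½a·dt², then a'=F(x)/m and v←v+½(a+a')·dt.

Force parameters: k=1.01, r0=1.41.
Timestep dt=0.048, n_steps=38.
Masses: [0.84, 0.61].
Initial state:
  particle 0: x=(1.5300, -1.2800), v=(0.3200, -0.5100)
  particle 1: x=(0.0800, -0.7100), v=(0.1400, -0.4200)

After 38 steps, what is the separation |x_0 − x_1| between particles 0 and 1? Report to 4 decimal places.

1.2692

step 0: x0=(1.5300, -1.2800) x1=(0.0800, -0.7100)
step 1: x0=(1.5452, -1.3044) x1=(0.0870, -0.7303)
step 2: x0=(1.5599, -1.3287) x1=(0.0945, -0.7507)
step 3: x0=(1.5743, -1.3527) x1=(0.1027, -0.7715)
step 4: x0=(1.5882, -1.3766) x1=(0.1114, -0.7924)
step 5: x0=(1.6016, -1.4004) x1=(0.1208, -0.8136)
step 6: x0=(1.6146, -1.4239) x1=(0.1308, -0.8351)
step 7: x0=(1.6271, -1.4472) x1=(0.1415, -0.8568)
step 8: x0=(1.6391, -1.4704) x1=(0.1528, -0.8788)
step 9: x0=(1.6506, -1.4933) x1=(0.1648, -0.9011)
step 10: x0=(1.6616, -1.5161) x1=(0.1775, -0.9236)
step 11: x0=(1.6721, -1.5387) x1=(0.1909, -0.9464)
step 12: x0=(1.6822, -1.5610) x1=(0.2049, -0.9694)
step 13: x0=(1.6918, -1.5832) x1=(0.2195, -0.9927)
step 14: x0=(1.7009, -1.6052) x1=(0.2348, -1.0163)
step 15: x0=(1.7096, -1.6271) x1=(0.2507, -1.0401)
step 16: x0=(1.7179, -1.6487) x1=(0.2672, -1.0641)
step 17: x0=(1.7258, -1.6703) x1=(0.2842, -1.0884)
step 18: x0=(1.7333, -1.6916) x1=(0.3017, -1.1129)
step 19: x0=(1.7405, -1.7128) x1=(0.3197, -1.1375)
step 20: x0=(1.7474, -1.7339) x1=(0.3381, -1.1623)
step 21: x0=(1.7540, -1.7549) x1=(0.3569, -1.1873)
step 22: x0=(1.7603, -1.7758) x1=(0.3761, -1.2125)
step 23: x0=(1.7664, -1.7965) x1=(0.3955, -1.2377)
step 24: x0=(1.7723, -1.8173) x1=(0.4152, -1.2631)
step 25: x0=(1.7781, -1.8379) x1=(0.4351, -1.2885)
step 26: x0=(1.7838, -1.8585) x1=(0.4552, -1.3140)
step 27: x0=(1.7894, -1.8791) x1=(0.4753, -1.3395)
step 28: x0=(1.7950, -1.8997) x1=(0.4955, -1.3650)
step 29: x0=(1.8006, -1.9202) x1=(0.5157, -1.3906)
step 30: x0=(1.8062, -1.9408) x1=(0.5358, -1.4161)
step 31: x0=(1.8120, -1.9615) x1=(0.5557, -1.4415)
step 32: x0=(1.8178, -1.9822) x1=(0.5755, -1.4669)
step 33: x0=(1.8239, -2.0029) x1=(0.5951, -1.4922)
step 34: x0=(1.8301, -2.0238) x1=(0.6144, -1.5174)
step 35: x0=(1.8366, -2.0447) x1=(0.6333, -1.5424)
step 36: x0=(1.8433, -2.0658) x1=(0.6519, -1.5673)
step 37: x0=(1.8504, -2.0869) x1=(0.6700, -1.5920)
step 38: x0=(1.8578, -2.1083) x1=(0.6878, -1.6165)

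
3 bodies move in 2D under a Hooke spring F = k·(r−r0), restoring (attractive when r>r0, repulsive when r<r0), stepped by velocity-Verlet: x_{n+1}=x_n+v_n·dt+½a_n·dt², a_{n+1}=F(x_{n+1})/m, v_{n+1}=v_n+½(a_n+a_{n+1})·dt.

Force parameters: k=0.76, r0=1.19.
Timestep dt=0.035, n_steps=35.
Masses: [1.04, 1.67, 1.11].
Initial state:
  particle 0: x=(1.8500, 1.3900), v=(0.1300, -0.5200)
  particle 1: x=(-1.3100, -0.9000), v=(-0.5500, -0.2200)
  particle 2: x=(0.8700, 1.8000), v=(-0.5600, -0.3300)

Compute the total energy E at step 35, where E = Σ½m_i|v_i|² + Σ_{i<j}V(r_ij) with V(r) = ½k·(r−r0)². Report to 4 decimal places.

step 0: x0=(1.8500, 1.3900) x1=(-1.3100, -0.9000) x2=(0.8700, 1.8000)
step 1: x0=(1.8536, 1.3711) x1=(-1.3282, -0.9068) x2=(0.8497, 1.7877)
step 2: x0=(1.8553, 1.3507) x1=(-1.3444, -0.9117) x2=(0.8282, 1.7740)
step 3: x0=(1.8551, 1.3289) x1=(-1.3586, -0.9147) x2=(0.8054, 1.7588)
step 4: x0=(1.8530, 1.3056) x1=(-1.3708, -0.9159) x2=(0.7814, 1.7422)
step 5: x0=(1.8488, 1.2810) x1=(-1.3809, -0.9152) x2=(0.7562, 1.7241)
step 6: x0=(1.8427, 1.2550) x1=(-1.3889, -0.9128) x2=(0.7298, 1.7046)
step 7: x0=(1.8345, 1.2276) x1=(-1.3950, -0.9086) x2=(0.7023, 1.6837)
step 8: x0=(1.8243, 1.1989) x1=(-1.3990, -0.9026) x2=(0.6736, 1.6614)
step 9: x0=(1.8121, 1.1690) x1=(-1.4011, -0.8949) x2=(0.6439, 1.6377)
step 10: x0=(1.7978, 1.1378) x1=(-1.4013, -0.8855) x2=(0.6132, 1.6126)
step 11: x0=(1.7815, 1.1054) x1=(-1.3995, -0.8744) x2=(0.5814, 1.5861)
step 12: x0=(1.7632, 1.0718) x1=(-1.3957, -0.8618) x2=(0.5487, 1.5584)
step 13: x0=(1.7429, 1.0371) x1=(-1.3902, -0.8475) x2=(0.5151, 1.5293)
step 14: x0=(1.7205, 1.0012) x1=(-1.3828, -0.8318) x2=(0.4806, 1.4990)
step 15: x0=(1.6962, 0.9644) x1=(-1.3736, -0.8146) x2=(0.4453, 1.4675)
step 16: x0=(1.6699, 0.9265) x1=(-1.3627, -0.7960) x2=(0.4093, 1.4348)
step 17: x0=(1.6417, 0.8877) x1=(-1.3501, -0.7760) x2=(0.3724, 1.4010)
step 18: x0=(1.6116, 0.8479) x1=(-1.3359, -0.7548) x2=(0.3349, 1.3660)
step 19: x0=(1.5796, 0.8073) x1=(-1.3200, -0.7323) x2=(0.2968, 1.3300)
step 20: x0=(1.5458, 0.7659) x1=(-1.3027, -0.7086) x2=(0.2580, 1.2930)
step 21: x0=(1.5103, 0.7237) x1=(-1.2839, -0.6838) x2=(0.2188, 1.2550)
step 22: x0=(1.4730, 0.6808) x1=(-1.2637, -0.6580) x2=(0.1790, 1.2162)
step 23: x0=(1.4340, 0.6373) x1=(-1.2422, -0.6312) x2=(0.1388, 1.1765)
step 24: x0=(1.3935, 0.5931) x1=(-1.2194, -0.6034) x2=(0.0982, 1.1360)
step 25: x0=(1.3514, 0.5484) x1=(-1.1954, -0.5749) x2=(0.0573, 1.0947)
step 26: x0=(1.3078, 0.5032) x1=(-1.1703, -0.5456) x2=(0.0161, 1.0528)
step 27: x0=(1.2628, 0.4576) x1=(-1.1442, -0.5156) x2=(-0.0254, 1.0103)
step 28: x0=(1.2165, 0.4115) x1=(-1.1171, -0.4850) x2=(-0.0670, 0.9672)
step 29: x0=(1.1689, 0.3651) x1=(-1.0891, -0.4539) x2=(-0.1088, 0.9237)
step 30: x0=(1.1201, 0.3184) x1=(-1.0604, -0.4223) x2=(-0.1506, 0.8797)
step 31: x0=(1.0702, 0.2715) x1=(-1.0309, -0.3903) x2=(-0.1925, 0.8354)
step 32: x0=(1.0192, 0.2243) x1=(-1.0008, -0.3581) x2=(-0.2344, 0.7909)
step 33: x0=(0.9674, 0.1770) x1=(-0.9702, -0.3256) x2=(-0.2762, 0.7461)
step 34: x0=(0.9147, 0.1296) x1=(-0.9390, -0.2929) x2=(-0.3179, 0.7012)
step 35: x0=(0.8612, 0.0821) x1=(-0.9075, -0.2602) x2=(-0.3595, 0.6563)
step 0 velocities: v0=(0.1300, -0.5200) v1=(-0.5500, -0.2200) v2=(-0.5600, -0.3300)
step 0: KE=0.6769, PE=4.7779, E=5.4548
step 35 velocities: v0=(-1.5370, -1.3578) v1=(0.9043, 0.9354) v2=(-1.1860, -1.2834)
step 35: KE=5.2953, PE=0.1574, E=5.4527

5.4527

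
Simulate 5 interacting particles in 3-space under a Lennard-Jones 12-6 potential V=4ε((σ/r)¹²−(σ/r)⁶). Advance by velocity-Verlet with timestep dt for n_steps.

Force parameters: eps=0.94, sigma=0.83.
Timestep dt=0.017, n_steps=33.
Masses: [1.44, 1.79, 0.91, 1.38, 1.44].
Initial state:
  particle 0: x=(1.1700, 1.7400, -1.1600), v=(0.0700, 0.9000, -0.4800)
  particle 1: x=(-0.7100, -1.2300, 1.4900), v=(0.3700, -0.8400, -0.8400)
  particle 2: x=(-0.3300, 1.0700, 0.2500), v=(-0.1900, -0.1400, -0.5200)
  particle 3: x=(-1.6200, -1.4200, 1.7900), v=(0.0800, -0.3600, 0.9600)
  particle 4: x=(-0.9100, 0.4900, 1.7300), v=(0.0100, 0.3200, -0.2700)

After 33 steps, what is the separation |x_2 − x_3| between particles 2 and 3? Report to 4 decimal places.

3.5155

step 0: x0=(1.1700, 1.7400, -1.1600) x1=(-0.7100, -1.2300, 1.4900) x2=(-0.3300, 1.0700, 0.2500) x3=(-1.6200, -1.4200, 1.7900) x4=(-0.9100, 0.4900, 1.7300)
step 1: x0=(1.1712, 1.7553, -1.1682) x1=(-0.7039, -1.2443, 1.4758) x2=(-0.3332, 1.0676, 0.2412) x3=(-1.6184, -1.4261, 1.8063) x4=(-0.9098, 0.4954, 1.7254)
step 2: x0=(1.1724, 1.7706, -1.1763) x1=(-0.6981, -1.2587, 1.4617) x2=(-0.3365, 1.0652, 0.2324) x3=(-1.6164, -1.4320, 1.8223) x4=(-0.9096, 0.5008, 1.7207)
step 3: x0=(1.1735, 1.7859, -1.1845) x1=(-0.6927, -1.2731, 1.4477) x2=(-0.3397, 1.0628, 0.2237) x3=(-1.6138, -1.4379, 1.8382) x4=(-0.9094, 0.5062, 1.7161)
step 4: x0=(1.1747, 1.8012, -1.1926) x1=(-0.6877, -1.2875, 1.4340) x2=(-0.3430, 1.0603, 0.2150) x3=(-1.6108, -1.4437, 1.8539) x4=(-0.9092, 0.5116, 1.7114)
step 5: x0=(1.1759, 1.8165, -1.2007) x1=(-0.6831, -1.3020, 1.4204) x2=(-0.3463, 1.0579, 0.2064) x3=(-1.6072, -1.4493, 1.8693) x4=(-0.9090, 0.5169, 1.7066)
step 6: x0=(1.1771, 1.8318, -1.2089) x1=(-0.6789, -1.3166, 1.4070) x2=(-0.3496, 1.0554, 0.1978) x3=(-1.6032, -1.4549, 1.8845) x4=(-0.9088, 0.5223, 1.7018)
step 7: x0=(1.1782, 1.8470, -1.2170) x1=(-0.6751, -1.3311, 1.3938) x2=(-0.3529, 1.0529, 0.1892) x3=(-1.5986, -1.4604, 1.8995) x4=(-0.9085, 0.5276, 1.6970)
step 8: x0=(1.1794, 1.8623, -1.2251) x1=(-0.6717, -1.3458, 1.3808) x2=(-0.3563, 1.0504, 0.1807) x3=(-1.5935, -1.4658, 1.9141) x4=(-0.9083, 0.5329, 1.6922)
step 9: x0=(1.1805, 1.8776, -1.2333) x1=(-0.6686, -1.3604, 1.3680) x2=(-0.3596, 1.0478, 0.1723) x3=(-1.5880, -1.4712, 1.9285) x4=(-0.9080, 0.5382, 1.6873)
step 10: x0=(1.1817, 1.8929, -1.2414) x1=(-0.6658, -1.3751, 1.3554) x2=(-0.3630, 1.0453, 0.1639) x3=(-1.5821, -1.4765, 1.9427) x4=(-0.9077, 0.5435, 1.6824)
step 11: x0=(1.1828, 1.9082, -1.2495) x1=(-0.6634, -1.3898, 1.3430) x2=(-0.3663, 1.0427, 0.1556) x3=(-1.5757, -1.4817, 1.9565) x4=(-0.9074, 0.5488, 1.6774)
step 12: x0=(1.1840, 1.9235, -1.2576) x1=(-0.6613, -1.4046, 1.3309) x2=(-0.3697, 1.0401, 0.1473) x3=(-1.5688, -1.4869, 1.9701) x4=(-0.9071, 0.5540, 1.6724)
step 13: x0=(1.1851, 1.9387, -1.2658) x1=(-0.6595, -1.4193, 1.3190) x2=(-0.3731, 1.0375, 0.1390) x3=(-1.5616, -1.4921, 1.9834) x4=(-0.9068, 0.5593, 1.6674)
step 14: x0=(1.1863, 1.9540, -1.2739) x1=(-0.6580, -1.4341, 1.3072) x2=(-0.3765, 1.0349, 0.1308) x3=(-1.5541, -1.4972, 1.9964) x4=(-0.9065, 0.5645, 1.6623)
step 15: x0=(1.1874, 1.9693, -1.2820) x1=(-0.6568, -1.4489, 1.2957) x2=(-0.3800, 1.0323, 0.1226) x3=(-1.5461, -1.5023, 2.0092) x4=(-0.9061, 0.5698, 1.6572)
step 16: x0=(1.1885, 1.9845, -1.2901) x1=(-0.6558, -1.4637, 1.2844) x2=(-0.3834, 1.0296, 0.1145) x3=(-1.5378, -1.5073, 2.0216) x4=(-0.9058, 0.5750, 1.6521)
step 17: x0=(1.1897, 1.9998, -1.2982) x1=(-0.6551, -1.4785, 1.2733) x2=(-0.3869, 1.0270, 0.1065) x3=(-1.5293, -1.5124, 2.0338) x4=(-0.9054, 0.5803, 1.6469)
step 18: x0=(1.1908, 2.0151, -1.3063) x1=(-0.6546, -1.4933, 1.2624) x2=(-0.3903, 1.0243, 0.0985) x3=(-1.5204, -1.5174, 2.0458) x4=(-0.9050, 0.5855, 1.6418)
step 19: x0=(1.1919, 2.0303, -1.3144) x1=(-0.6544, -1.5080, 1.2517) x2=(-0.3938, 1.0216, 0.0905) x3=(-1.5112, -1.5224, 2.0575) x4=(-0.9047, 0.5908, 1.6365)
step 20: x0=(1.1930, 2.0456, -1.3225) x1=(-0.6543, -1.5228, 1.2412) x2=(-0.3973, 1.0189, 0.0826) x3=(-1.5017, -1.5274, 2.0689) x4=(-0.9043, 0.5960, 1.6313)
step 21: x0=(1.1941, 2.0609, -1.3306) x1=(-0.6544, -1.5376, 1.2309) x2=(-0.4008, 1.0162, 0.0748) x3=(-1.4920, -1.5324, 2.0801) x4=(-0.9039, 0.6013, 1.6260)
step 22: x0=(1.1953, 2.0761, -1.3387) x1=(-0.6548, -1.5524, 1.2208) x2=(-0.4043, 1.0135, 0.0670) x3=(-1.4820, -1.5374, 2.0910) x4=(-0.9035, 0.6065, 1.6206)
step 23: x0=(1.1964, 2.0914, -1.3467) x1=(-0.6553, -1.5672, 1.2109) x2=(-0.4079, 1.0107, 0.0593) x3=(-1.4718, -1.5423, 2.1017) x4=(-0.9030, 0.6117, 1.6153)
step 24: x0=(1.1975, 2.1066, -1.3548) x1=(-0.6560, -1.5819, 1.2011) x2=(-0.4114, 1.0079, 0.0516) x3=(-1.4614, -1.5473, 2.1121) x4=(-0.9026, 0.6170, 1.6098)
step 25: x0=(1.1986, 2.1219, -1.3629) x1=(-0.6568, -1.5967, 1.1916) x2=(-0.4150, 1.0052, 0.0439) x3=(-1.4508, -1.5523, 2.1224) x4=(-0.9022, 0.6222, 1.6044)
step 26: x0=(1.1997, 2.1371, -1.3710) x1=(-0.6578, -1.6114, 1.1822) x2=(-0.4186, 1.0024, 0.0364) x3=(-1.4400, -1.5573, 2.1323) x4=(-0.9017, 0.6274, 1.5989)
step 27: x0=(1.2008, 2.1524, -1.3791) x1=(-0.6589, -1.6261, 1.1730) x2=(-0.4222, 0.9996, 0.0288) x3=(-1.4290, -1.5623, 2.1421) x4=(-0.9012, 0.6327, 1.5934)
step 28: x0=(1.2019, 2.1676, -1.3872) x1=(-0.6602, -1.6408, 1.1639) x2=(-0.4258, 0.9968, 0.0214) x3=(-1.4178, -1.5673, 2.1516) x4=(-0.9008, 0.6379, 1.5879)
step 29: x0=(1.2030, 2.1829, -1.3952) x1=(-0.6616, -1.6555, 1.1551) x2=(-0.4294, 0.9939, 0.0140) x3=(-1.4064, -1.5723, 2.1609) x4=(-0.9003, 0.6431, 1.5823)
step 30: x0=(1.2041, 2.1981, -1.4033) x1=(-0.6631, -1.6702, 1.1464) x2=(-0.4331, 0.9911, 0.0066) x3=(-1.3949, -1.5774, 2.1700) x4=(-0.8998, 0.6484, 1.5767)
step 31: x0=(1.2052, 2.2134, -1.4114) x1=(-0.6647, -1.6849, 1.1378) x2=(-0.4367, 0.9883, -0.0007) x3=(-1.3833, -1.5824, 2.1789) x4=(-0.8993, 0.6536, 1.5710)
step 32: x0=(1.2063, 2.2286, -1.4195) x1=(-0.6665, -1.6995, 1.1294) x2=(-0.4404, 0.9854, -0.0079) x3=(-1.3715, -1.5875, 2.1876) x4=(-0.8987, 0.6588, 1.5653)
step 33: x0=(1.2074, 2.2439, -1.4275) x1=(-0.6683, -1.7141, 1.1212) x2=(-0.4441, 0.9825, -0.0151) x3=(-1.3595, -1.5926, 2.1961) x4=(-0.8982, 0.6641, 1.5596)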